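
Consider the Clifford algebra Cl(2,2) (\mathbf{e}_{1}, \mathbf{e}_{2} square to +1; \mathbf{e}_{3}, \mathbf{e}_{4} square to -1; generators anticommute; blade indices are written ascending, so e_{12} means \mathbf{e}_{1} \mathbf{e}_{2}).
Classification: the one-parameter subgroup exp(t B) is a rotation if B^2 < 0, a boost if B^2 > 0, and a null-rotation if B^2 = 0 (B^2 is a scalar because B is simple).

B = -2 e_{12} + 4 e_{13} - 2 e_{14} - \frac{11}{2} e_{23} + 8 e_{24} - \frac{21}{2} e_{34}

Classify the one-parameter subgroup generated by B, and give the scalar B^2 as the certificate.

B^2 term by term: the squares give (-2)^2*(e_{12})^2 + (4)^2*(e_{13})^2 + (-2)^2*(e_{14})^2 + (-\frac{11}{2})^2*(e_{23})^2 + (8)^2*(e_{24})^2 + (-\frac{21}{2})^2*(e_{34})^2 = 4*(-1) + 16*(+1) + 4*(+1) + \frac{121}{4}*(+1) + 64*(+1) + \frac{441}{4}*(-1) = 0 (each basis 2-blade squares to minus the product of its generators' squares); cross terms between blades sharing an index anticommute and cancel; the commuting (index-disjoint) pairs give grade-4 terms 2*c*c'*(blade product), which cancel blade by blade — e_{1234}: 42 - 64 + 22 = 0 — confirming B is simple. So B^2 = 0.
Answer: null-rotation, certificate B^2 = 0. Check the certificate: B^2 = 0, and that sign is decisive whatever form B takes.


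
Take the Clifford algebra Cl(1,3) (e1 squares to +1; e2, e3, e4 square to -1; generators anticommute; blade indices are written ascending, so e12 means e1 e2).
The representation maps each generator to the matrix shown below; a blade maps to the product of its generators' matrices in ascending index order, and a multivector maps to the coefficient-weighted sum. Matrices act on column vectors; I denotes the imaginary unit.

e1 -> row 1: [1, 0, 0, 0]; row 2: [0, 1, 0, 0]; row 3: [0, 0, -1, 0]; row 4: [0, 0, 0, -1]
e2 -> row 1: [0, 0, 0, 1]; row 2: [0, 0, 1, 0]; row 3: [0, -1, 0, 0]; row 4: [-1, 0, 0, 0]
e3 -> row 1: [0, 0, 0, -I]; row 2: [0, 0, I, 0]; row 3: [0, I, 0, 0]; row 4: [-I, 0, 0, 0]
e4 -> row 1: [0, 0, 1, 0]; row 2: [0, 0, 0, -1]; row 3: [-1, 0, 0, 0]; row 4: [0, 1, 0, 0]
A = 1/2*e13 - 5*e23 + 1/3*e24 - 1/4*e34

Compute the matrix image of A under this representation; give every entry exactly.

Bivector images (products of the table entries): rho(e13) = rho(e1)rho(e3) = row 1: [0, 0, 0, -I]; row 2: [0, 0, I, 0]; row 3: [0, -I, 0, 0]; row 4: [I, 0, 0, 0]; rho(e23) = rho(e2)rho(e3) = row 1: [-I, 0, 0, 0]; row 2: [0, I, 0, 0]; row 3: [0, 0, -I, 0]; row 4: [0, 0, 0, I]; rho(e24) = rho(e2)rho(e4) = row 1: [0, 1, 0, 0]; row 2: [-1, 0, 0, 0]; row 3: [0, 0, 0, 1]; row 4: [0, 0, -1, 0]; rho(e34) = rho(e3)rho(e4) = row 1: [0, -I, 0, 0]; row 2: [-I, 0, 0, 0]; row 3: [0, 0, 0, -I]; row 4: [0, 0, -I, 0].
M = (1/2)*rho(e13) + (-5)*rho(e23) + (1/3)*rho(e24) + (-1/4)*rho(e34), summed entrywise:
Answer: row 1: [5*I, 1/3 + I/4, 0, -I/2]; row 2: [-1/3 + I/4, -5*I, I/2, 0]; row 3: [0, -I/2, 5*I, 1/3 + I/4]; row 4: [I/2, 0, -1/3 + I/4, -5*I]


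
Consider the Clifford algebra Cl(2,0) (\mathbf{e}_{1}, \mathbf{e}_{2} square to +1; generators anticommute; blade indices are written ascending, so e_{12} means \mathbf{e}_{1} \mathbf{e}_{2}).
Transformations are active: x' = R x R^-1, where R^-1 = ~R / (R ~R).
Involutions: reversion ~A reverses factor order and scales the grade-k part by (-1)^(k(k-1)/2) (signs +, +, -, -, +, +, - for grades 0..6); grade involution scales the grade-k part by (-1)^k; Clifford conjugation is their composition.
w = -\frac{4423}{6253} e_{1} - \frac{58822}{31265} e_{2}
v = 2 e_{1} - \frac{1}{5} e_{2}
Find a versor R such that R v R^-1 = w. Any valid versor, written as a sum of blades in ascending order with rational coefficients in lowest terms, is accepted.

Construction: equal norms (both \frac{101}{25}) license R = v + w = \frac{8083}{6253} e_{1} - \frac{13015}{6253} e_{2} — nothing changes along that direction, while (v - w)/2 changes sign, so v maps onto w.
Answer: \frac{8083}{6253} e_{1} - \frac{13015}{6253} e_{2}


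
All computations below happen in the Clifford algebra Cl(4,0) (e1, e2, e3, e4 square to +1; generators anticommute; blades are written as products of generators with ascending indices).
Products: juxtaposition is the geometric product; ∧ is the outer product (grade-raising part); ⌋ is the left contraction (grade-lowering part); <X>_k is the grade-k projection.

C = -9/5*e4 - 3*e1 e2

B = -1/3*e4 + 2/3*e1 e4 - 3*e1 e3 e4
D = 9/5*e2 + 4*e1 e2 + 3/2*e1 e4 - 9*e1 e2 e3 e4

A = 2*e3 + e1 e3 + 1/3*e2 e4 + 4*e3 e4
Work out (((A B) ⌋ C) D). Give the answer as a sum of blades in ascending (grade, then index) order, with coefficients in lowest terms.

step 1: 12*e1 - 1/9*e2 - 4/3*e3 + 3*e4 + 2/9*e1 e2 + 8/3*e1 e3 + 6*e1 e4 - 4/3*e3 e4 + e1 e2 e3 - 5/3*e1 e3 e4
step 2: -71/15 - 1/3*e1 - 36*e2
step 3: -324/5 + 144*e1 - 739/75*e2 - 1/2*e4 - 293/15*e1 e2 - 71/10*e1 e4 + 54*e1 e2 e4 - 324*e1 e3 e4 + 3*e2 e3 e4 + 213/5*e1 e2 e3 e4
Answer: -324/5 + 144*e1 - 739/75*e2 - 1/2*e4 - 293/15*e1 e2 - 71/10*e1 e4 + 54*e1 e2 e4 - 324*e1 e3 e4 + 3*e2 e3 e4 + 213/5*e1 e2 e3 e4


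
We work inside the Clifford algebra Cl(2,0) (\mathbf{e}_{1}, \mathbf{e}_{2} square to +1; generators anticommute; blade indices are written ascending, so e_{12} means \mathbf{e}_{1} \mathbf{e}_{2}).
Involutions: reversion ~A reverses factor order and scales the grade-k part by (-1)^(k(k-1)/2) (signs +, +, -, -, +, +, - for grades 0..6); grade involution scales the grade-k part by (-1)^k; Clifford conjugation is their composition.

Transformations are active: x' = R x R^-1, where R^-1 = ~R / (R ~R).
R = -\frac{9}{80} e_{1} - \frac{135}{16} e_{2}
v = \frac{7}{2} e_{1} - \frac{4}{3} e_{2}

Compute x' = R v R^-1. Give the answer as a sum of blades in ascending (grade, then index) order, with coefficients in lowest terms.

~R = -\frac{9}{80} e_{1} - \frac{135}{16} e_{2}, and R ~R = \frac{227853}{3200}, so R^-1 = ~R / (\frac{227853}{3200}).
R v = \frac{1737}{160} + \frac{4749}{160} e_{12}
Answer: -\frac{9942}{2813} e_{1} - \frac{20921}{16878} e_{2}


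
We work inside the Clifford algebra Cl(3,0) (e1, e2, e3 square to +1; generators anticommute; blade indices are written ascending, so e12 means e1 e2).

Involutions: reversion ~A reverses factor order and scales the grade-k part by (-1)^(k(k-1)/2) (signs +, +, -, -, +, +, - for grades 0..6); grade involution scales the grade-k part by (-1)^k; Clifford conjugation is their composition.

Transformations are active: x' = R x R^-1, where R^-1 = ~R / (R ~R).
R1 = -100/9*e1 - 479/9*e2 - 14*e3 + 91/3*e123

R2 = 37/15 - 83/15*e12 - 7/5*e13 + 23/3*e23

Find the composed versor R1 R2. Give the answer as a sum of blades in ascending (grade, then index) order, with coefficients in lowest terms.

Distribute over the terms of R1 (each basis-blade product reordered to ascending indices, repeated generators contracted through their squares):
(-100/9*e1) R2 = -740/27*e1 + 1660/27*e2 + 140/9*e3 - 2300/27*e123
(-479/9*e2) R2 = -39757/135*e1 - 17723/135*e2 - 11017/27*e3 - 3353/45*e123
(-14*e3) R2 = -98/5*e1 + 322/3*e2 - 518/15*e3 + 1162/15*e123
(91/3*e123) R2 = -2093/9*e1 - 637/15*e2 + 7553/45*e3 + 3367/45*e123
Summing the partial products and collecting blades:
Answer: -77498/135*e1 - 74/15*e2 - 34988/135*e3 - 200/27*e123


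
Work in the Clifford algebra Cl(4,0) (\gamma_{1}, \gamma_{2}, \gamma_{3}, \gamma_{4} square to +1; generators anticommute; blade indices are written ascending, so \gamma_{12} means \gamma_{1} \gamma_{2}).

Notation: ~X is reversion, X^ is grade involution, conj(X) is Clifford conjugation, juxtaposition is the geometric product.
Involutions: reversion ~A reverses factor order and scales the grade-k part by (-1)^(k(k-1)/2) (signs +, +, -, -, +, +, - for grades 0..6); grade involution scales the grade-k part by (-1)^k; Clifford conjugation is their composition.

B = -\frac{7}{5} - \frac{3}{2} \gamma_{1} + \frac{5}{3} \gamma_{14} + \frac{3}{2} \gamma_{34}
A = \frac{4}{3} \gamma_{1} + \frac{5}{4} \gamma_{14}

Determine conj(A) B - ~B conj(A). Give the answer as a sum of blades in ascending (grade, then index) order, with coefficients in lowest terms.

first term: \frac{49}{12} + \frac{28}{15} \gamma_{1} - \frac{295}{72} \gamma_{4} + \frac{15}{8} \gamma_{13} + \frac{7}{4} \gamma_{14} - 2 \gamma_{134}
second term: -\frac{1}{12} + \frac{28}{15} \gamma_{1} - \frac{25}{72} \gamma_{4} + \frac{15}{8} \gamma_{13} + \frac{7}{4} \gamma_{14} + 2 \gamma_{134}
Answer: \frac{25}{6} - \frac{15}{4} \gamma_{4} - 4 \gamma_{134}


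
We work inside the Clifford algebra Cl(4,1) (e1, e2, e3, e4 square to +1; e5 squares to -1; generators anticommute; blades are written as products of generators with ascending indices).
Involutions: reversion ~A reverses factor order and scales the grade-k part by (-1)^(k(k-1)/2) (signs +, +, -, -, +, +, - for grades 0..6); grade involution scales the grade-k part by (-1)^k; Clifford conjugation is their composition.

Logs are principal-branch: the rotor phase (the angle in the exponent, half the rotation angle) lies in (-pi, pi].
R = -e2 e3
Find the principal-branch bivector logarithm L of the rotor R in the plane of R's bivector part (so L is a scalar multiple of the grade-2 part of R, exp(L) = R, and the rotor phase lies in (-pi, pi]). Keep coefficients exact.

The scalar part of R is 0, and that scalar determines the rotor phase on the principal branch; recovering the unit plane as bivector-part over sine of the phase gives L = phase * plane.
Concretely: cos(phase) = 0 gives phase = ±pi/2, and since phase/sin(phase) is even the sign is immaterial: L = (phase/sin(phase)) * <R>_2 = (pi/2) * <R>_2.
Answer: -pi/2*e2 e3


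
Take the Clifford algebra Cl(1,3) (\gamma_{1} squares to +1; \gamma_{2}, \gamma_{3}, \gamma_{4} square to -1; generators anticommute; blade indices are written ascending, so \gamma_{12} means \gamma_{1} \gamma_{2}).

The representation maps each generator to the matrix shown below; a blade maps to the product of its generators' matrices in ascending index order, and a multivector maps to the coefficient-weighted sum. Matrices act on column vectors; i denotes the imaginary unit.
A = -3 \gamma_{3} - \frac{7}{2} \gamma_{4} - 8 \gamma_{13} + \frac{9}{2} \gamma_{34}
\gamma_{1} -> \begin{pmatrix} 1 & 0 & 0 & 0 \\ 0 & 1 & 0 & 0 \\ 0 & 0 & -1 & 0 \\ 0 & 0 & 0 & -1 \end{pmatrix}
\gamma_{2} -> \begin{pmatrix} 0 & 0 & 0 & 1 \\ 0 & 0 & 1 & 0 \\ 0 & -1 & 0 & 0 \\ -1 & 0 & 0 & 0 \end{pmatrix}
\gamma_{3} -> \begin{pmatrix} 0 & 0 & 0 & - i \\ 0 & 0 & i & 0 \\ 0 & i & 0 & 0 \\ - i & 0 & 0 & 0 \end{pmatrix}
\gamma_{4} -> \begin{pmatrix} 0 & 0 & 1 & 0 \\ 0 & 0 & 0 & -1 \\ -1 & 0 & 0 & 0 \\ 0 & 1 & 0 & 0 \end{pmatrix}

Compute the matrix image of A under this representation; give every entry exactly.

Bivector images (products of the table entries): rho(\gamma_{13}) = rho(\gamma_{1})rho(\gamma_{3}) = \begin{pmatrix} 0 & 0 & 0 & - i \\ 0 & 0 & i & 0 \\ 0 & - i & 0 & 0 \\ i & 0 & 0 & 0 \end{pmatrix}; rho(\gamma_{34}) = rho(\gamma_{3})rho(\gamma_{4}) = \begin{pmatrix} 0 & - i & 0 & 0 \\ - i & 0 & 0 & 0 \\ 0 & 0 & 0 & - i \\ 0 & 0 & - i & 0 \end{pmatrix}.
M = (-3)*rho(\gamma_{3}) + (-\frac{7}{2})*rho(\gamma_{4}) + (-8)*rho(\gamma_{13}) + (\frac{9}{2})*rho(\gamma_{34}), summed entrywise:
Answer: \begin{pmatrix} 0 & - \frac{9 i}{2} & - \frac{7}{2} & 11 i \\ - \frac{9 i}{2} & 0 & - 11 i & \frac{7}{2} \\ \frac{7}{2} & 5 i & 0 & - \frac{9 i}{2} \\ - 5 i & - \frac{7}{2} & - \frac{9 i}{2} & 0 \end{pmatrix}


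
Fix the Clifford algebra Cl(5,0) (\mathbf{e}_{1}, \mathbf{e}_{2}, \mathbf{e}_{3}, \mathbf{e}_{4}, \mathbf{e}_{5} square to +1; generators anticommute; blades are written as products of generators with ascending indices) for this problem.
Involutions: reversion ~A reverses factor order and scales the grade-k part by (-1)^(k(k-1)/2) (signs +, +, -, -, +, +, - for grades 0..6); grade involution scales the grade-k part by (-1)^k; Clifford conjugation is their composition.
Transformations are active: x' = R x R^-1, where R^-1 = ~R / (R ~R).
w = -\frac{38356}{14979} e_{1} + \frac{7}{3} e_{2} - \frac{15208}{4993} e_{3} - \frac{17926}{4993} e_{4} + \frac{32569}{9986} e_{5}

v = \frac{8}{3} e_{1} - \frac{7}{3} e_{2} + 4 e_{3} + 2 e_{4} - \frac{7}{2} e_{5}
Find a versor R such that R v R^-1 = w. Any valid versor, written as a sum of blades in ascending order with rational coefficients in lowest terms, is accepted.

Take R = v + w = \frac{1588}{14979} e_{1} + \frac{4764}{4993} e_{3} - \frac{7940}{4993} e_{4} - \frac{1191}{4993} e_{5}. Because q(v) = q(w) = \frac{1613}{36}, conjugation by R sends v exactly to w.
Answer: \frac{1588}{14979} e_{1} + \frac{4764}{4993} e_{3} - \frac{7940}{4993} e_{4} - \frac{1191}{4993} e_{5}


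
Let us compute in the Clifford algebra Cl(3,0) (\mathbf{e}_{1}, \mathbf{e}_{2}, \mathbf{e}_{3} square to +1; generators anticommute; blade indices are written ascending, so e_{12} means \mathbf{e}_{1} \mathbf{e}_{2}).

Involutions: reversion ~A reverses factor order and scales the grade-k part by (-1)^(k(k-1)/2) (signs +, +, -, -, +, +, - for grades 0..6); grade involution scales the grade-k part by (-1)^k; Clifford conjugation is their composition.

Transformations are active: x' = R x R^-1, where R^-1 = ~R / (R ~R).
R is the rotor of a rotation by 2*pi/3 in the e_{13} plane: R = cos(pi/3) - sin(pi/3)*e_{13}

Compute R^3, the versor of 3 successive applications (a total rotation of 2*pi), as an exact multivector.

The rotor phase is half the rotation angle and phases add under composition, so 3 steps in the e_{13} plane accumulate phase 3*(pi/3) = \pi: R^3 = cos(\pi) - sin(\pi)*e_{13}.
cos(\pi) = -1 and sin(\pi) = 0, so R^3 = -1. The total rotation 2*pi is 1 full turn, so every vector returns to itself, yet the rotor is -1, on the OTHER sheet of the double cover (an odd number of 2*pi turns).
Answer: -1


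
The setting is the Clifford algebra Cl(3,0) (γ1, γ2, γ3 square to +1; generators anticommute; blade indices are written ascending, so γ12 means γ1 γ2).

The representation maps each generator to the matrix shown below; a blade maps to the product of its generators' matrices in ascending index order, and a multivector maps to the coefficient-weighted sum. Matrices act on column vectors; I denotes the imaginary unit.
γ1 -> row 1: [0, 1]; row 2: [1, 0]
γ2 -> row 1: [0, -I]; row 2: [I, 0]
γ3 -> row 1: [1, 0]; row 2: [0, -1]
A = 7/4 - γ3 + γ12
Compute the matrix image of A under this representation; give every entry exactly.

Bivector images (products of the table entries): rho(γ12) = rho(γ1)rho(γ2) = row 1: [I, 0]; row 2: [0, -I].
M = (7/4)*1 + (-1)*rho(γ3) + (1)*rho(γ12), summed entrywise (1 is the identity matrix):
Answer: row 1: [3/4 + I, 0]; row 2: [0, 11/4 - I]


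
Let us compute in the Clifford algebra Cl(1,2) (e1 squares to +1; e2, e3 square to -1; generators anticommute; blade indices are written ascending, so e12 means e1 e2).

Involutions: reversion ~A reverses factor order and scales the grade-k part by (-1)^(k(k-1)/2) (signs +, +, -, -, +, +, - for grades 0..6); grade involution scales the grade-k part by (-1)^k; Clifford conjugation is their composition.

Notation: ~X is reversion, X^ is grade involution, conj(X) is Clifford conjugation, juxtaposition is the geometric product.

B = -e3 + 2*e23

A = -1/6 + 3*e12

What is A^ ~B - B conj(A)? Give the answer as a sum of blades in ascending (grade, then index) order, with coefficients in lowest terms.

first term: 1/6*e3 + 6*e13 + 1/3*e23 - 3*e123
second term: 1/6*e3 - 6*e13 - 1/3*e23 + 3*e123
Answer: 12*e13 + 2/3*e23 - 6*e123


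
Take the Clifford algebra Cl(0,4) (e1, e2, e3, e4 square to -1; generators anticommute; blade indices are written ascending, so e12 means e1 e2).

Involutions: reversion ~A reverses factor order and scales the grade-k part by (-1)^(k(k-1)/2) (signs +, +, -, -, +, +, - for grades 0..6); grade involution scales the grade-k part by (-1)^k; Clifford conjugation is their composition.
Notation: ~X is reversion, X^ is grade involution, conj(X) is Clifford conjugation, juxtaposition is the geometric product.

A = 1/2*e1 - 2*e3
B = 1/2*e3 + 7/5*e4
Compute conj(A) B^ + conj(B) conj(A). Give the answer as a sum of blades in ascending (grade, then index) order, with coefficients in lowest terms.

first term: 1 + 1/4*e13 + 7/10*e14 - 14/5*e34
second term: 1 - 1/4*e13 - 7/10*e14 + 14/5*e34
Answer: 2


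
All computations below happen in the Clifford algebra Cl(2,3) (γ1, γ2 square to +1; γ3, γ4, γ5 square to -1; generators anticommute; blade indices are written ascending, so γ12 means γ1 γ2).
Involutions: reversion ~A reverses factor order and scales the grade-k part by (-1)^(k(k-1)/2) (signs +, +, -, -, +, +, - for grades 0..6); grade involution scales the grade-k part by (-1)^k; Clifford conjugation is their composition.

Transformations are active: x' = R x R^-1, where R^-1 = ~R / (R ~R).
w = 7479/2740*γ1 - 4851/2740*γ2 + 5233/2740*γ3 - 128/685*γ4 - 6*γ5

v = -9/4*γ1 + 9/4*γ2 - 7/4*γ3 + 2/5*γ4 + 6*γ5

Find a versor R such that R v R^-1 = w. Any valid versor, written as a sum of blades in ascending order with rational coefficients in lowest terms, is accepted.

Take R = v + w = 657/1370*γ1 + 657/1370*γ2 + 219/1370*γ3 + 146/685*γ4. Because q(v) = q(w) = -11639/400, conjugation by R sends v exactly to w.
Answer: 657/1370*γ1 + 657/1370*γ2 + 219/1370*γ3 + 146/685*γ4


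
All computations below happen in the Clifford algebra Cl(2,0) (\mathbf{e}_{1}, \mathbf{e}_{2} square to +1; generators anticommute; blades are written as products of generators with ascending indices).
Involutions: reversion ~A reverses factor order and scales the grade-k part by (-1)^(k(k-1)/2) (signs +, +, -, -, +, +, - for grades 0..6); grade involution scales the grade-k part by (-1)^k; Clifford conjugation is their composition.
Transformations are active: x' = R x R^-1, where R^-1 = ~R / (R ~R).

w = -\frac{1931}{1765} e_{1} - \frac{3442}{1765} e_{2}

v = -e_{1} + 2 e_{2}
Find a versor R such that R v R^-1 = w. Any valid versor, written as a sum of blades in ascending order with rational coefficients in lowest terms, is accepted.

Construction: equal norms (both 5) license R = v + w = -\frac{3696}{1765} e_{1} + \frac{88}{1765} e_{2} — nothing changes along that direction, while (v - w)/2 changes sign, so v maps onto w.
Answer: -\frac{3696}{1765} e_{1} + \frac{88}{1765} e_{2}


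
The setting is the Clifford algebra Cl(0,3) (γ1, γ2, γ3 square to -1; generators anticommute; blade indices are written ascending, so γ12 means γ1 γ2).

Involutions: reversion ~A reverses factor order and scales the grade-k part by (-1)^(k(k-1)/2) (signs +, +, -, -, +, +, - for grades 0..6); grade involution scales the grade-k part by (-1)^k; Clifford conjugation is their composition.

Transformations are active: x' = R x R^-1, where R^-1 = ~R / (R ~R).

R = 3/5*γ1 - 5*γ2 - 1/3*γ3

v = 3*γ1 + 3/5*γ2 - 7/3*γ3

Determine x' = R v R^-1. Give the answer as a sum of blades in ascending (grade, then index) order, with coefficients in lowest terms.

~R = 3/5*γ1 - 5*γ2 - 1/3*γ3, and R ~R = -5731/225, so R^-1 = ~R / (-5731/225).
R v = 19/45 + 384/25*γ12 - 2/5*γ13 + 178/15*γ23
Answer: -17307/5731*γ1 - 12443/28655*γ2 + 40307/17193*γ3


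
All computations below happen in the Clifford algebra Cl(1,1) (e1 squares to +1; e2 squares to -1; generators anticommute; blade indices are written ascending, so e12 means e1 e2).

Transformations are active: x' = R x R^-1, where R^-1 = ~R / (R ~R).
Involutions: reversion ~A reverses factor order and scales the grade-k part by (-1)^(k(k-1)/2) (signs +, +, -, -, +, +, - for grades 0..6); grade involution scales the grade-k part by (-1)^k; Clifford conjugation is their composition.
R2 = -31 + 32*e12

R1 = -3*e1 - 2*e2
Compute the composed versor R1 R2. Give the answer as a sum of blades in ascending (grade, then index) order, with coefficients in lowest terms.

Distribute over the terms of R1 (each basis-blade product reordered to ascending indices, repeated generators contracted through their squares):
(-3*e1) R2 = 93*e1 - 96*e2
(-2*e2) R2 = -64*e1 + 62*e2
Summing the partial products and collecting blades:
Answer: 29*e1 - 34*e2


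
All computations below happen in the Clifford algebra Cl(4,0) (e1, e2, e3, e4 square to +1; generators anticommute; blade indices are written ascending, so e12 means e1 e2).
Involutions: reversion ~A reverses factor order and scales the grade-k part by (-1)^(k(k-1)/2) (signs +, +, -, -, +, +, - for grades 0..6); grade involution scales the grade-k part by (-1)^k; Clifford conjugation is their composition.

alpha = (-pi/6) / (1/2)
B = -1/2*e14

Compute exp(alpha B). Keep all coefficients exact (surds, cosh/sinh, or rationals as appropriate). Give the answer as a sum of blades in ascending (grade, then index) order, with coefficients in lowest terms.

B^2 = (-1/2)^2*(e14)^2 = 1/4*(-1) = -1/4 (a basis 2-blade squares to minus the product of its generators' squares).
B^2 = -1/4 — circular case — the even/odd split gives cos and sin: l = 1/2, alpha*l = -pi/6, so exp(alpha B) = cos(-pi/6) + (sin(-pi/6)/(1/2))*B = sqrt(3)/2 + (-1)*B.
Answer: sqrt(3)/2 + 1/2*e14


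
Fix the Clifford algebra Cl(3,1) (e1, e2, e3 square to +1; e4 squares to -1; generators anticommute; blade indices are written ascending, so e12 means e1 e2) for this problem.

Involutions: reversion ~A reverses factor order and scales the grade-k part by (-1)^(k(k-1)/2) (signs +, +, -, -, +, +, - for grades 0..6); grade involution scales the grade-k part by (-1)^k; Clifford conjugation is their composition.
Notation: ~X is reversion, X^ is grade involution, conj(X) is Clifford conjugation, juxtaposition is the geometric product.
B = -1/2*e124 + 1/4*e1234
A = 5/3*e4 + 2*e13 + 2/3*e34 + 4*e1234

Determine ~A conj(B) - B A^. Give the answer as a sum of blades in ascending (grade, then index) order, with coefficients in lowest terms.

first term: -1 - 2*e3 + 2/3*e12 - 1/2*e24 + 1/12*e123 + e234
second term: -1 + 2*e3 - 2/3*e12 + 1/2*e24 + 1/12*e123 + e234
Answer: -4*e3 + 4/3*e12 - e24


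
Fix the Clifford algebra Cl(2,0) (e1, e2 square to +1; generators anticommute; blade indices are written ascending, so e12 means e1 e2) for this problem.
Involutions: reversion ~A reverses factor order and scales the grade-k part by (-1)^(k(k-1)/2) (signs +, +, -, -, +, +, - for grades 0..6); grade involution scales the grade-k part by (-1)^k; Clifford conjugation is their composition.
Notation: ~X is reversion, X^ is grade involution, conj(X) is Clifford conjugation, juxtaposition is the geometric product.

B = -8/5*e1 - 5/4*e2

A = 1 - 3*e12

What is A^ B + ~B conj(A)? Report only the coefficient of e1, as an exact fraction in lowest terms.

first term: 43/20*e1 - 121/20*e2
second term: 43/20*e1 - 121/20*e2
Answer: 43/10


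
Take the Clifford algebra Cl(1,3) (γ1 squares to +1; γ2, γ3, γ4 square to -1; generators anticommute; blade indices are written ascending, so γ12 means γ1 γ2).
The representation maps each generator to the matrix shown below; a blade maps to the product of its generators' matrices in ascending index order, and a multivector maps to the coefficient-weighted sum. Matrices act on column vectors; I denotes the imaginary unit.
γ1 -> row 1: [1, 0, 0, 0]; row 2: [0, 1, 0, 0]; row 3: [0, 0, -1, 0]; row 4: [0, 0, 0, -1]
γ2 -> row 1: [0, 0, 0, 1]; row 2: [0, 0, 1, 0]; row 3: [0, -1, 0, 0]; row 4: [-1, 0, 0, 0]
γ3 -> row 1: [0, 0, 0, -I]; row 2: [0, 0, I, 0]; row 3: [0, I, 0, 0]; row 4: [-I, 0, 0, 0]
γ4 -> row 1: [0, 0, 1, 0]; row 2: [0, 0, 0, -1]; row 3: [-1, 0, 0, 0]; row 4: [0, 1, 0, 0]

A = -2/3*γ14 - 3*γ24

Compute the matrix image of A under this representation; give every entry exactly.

Bivector images (products of the table entries): rho(γ14) = rho(γ1)rho(γ4) = row 1: [0, 0, 1, 0]; row 2: [0, 0, 0, -1]; row 3: [1, 0, 0, 0]; row 4: [0, -1, 0, 0]; rho(γ24) = rho(γ2)rho(γ4) = row 1: [0, 1, 0, 0]; row 2: [-1, 0, 0, 0]; row 3: [0, 0, 0, 1]; row 4: [0, 0, -1, 0].
M = (-2/3)*rho(γ14) + (-3)*rho(γ24), summed entrywise:
Answer: row 1: [0, -3, -2/3, 0]; row 2: [3, 0, 0, 2/3]; row 3: [-2/3, 0, 0, -3]; row 4: [0, 2/3, 3, 0]


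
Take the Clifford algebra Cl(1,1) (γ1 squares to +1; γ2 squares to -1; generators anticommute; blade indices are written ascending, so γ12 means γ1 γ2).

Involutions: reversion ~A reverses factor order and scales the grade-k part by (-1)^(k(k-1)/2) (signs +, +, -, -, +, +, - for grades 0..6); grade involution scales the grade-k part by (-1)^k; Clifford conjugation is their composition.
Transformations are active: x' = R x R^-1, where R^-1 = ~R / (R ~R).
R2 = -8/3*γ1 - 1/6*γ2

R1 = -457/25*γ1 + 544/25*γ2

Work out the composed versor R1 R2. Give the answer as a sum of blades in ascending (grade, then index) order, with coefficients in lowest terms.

Distribute over the terms of R1 (each basis-blade product reordered to ascending indices, repeated generators contracted through their squares):
(-457/25*γ1) R2 = 3656/75 + 457/150*γ12
(544/25*γ2) R2 = 272/75 + 4352/75*γ12
Summing the partial products and collecting blades:
Answer: 3928/75 + 9161/150*γ12


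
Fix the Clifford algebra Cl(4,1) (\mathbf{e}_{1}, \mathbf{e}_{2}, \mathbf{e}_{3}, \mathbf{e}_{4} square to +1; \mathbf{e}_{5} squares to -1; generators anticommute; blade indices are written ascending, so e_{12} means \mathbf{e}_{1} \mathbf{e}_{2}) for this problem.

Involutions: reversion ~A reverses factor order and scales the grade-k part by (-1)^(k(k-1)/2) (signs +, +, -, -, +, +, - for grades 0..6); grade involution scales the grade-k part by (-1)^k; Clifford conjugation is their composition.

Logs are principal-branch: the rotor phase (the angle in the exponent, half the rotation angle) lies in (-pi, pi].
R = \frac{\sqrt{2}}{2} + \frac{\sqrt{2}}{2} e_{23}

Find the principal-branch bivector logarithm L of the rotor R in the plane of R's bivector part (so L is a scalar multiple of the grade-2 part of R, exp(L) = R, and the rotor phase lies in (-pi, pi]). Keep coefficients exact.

The scalar part of R is \frac{\sqrt{2}}{2}, so the principal-branch rotor phase is pinned; divide the bivector part by its sine to get the unit plane — L is the phase times that plane.
Concretely: cos(phase) = \frac{\sqrt{2}}{2} gives phase = ±\frac{\pi}{4}, and since phase/sin(phase) is even the sign is immaterial: L = (phase/sin(phase)) * <R>_2 = (\frac{\sqrt{2} \pi}{4}) * <R>_2.
Answer: \frac{\pi}{4} e_{23}


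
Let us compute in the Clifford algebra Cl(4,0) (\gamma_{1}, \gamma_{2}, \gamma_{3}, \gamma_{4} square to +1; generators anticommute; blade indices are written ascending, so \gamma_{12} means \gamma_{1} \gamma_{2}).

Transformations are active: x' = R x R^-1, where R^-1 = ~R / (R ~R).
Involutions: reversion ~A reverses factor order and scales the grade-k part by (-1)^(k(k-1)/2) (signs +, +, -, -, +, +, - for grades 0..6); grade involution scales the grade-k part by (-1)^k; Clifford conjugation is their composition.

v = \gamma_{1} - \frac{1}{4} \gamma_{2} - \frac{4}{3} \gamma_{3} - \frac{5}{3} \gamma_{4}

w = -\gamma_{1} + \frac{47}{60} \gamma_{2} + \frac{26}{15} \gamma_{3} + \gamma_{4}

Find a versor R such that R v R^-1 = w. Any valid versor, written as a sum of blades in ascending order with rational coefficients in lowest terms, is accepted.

Key observation: q(v) = q(w) = \frac{809}{144} (sandwiches preserve the norm), so R = v + w = \frac{8}{15} \gamma_{2} + \frac{2}{5} \gamma_{3} - \frac{2}{3} \gamma_{4} works whenever it is invertible — the component of v along it is kept and (v - w)/2 reverses, sending v to w.
Answer: \frac{8}{15} \gamma_{2} + \frac{2}{5} \gamma_{3} - \frac{2}{3} \gamma_{4}


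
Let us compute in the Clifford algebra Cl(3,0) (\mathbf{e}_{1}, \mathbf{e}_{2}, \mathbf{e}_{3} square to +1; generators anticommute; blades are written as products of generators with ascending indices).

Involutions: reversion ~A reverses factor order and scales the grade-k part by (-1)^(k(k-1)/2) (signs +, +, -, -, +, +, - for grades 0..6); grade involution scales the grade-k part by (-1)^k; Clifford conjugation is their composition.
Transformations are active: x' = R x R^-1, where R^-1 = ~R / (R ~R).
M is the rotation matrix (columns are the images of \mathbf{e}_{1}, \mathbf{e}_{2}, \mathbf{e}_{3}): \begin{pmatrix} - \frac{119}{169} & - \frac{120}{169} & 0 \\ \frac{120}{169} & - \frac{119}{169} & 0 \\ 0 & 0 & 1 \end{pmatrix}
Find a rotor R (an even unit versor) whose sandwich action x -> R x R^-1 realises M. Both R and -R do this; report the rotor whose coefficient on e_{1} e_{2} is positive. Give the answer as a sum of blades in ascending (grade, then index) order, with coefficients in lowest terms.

Method: write R = a + b12*e_{1} e_{2} + b13*e_{1} e_{3} + b23*e_{2} e_{3} with a^2 + b12^2 + b13^2 + b23^2 = 1 (so R^-1 = ~R). Expanding the columns R e_j ~R gives tr M = 4a^2 - 1 and, from the antisymmetric part, M21 - M12 = -4a*b12, M13 - M31 = 4a*b13, M32 - M23 = -4a*b23.
Here tr M = -\frac{69}{169}, so a^2 = (1 + tr M)/4 = \frac{25}{169} and a = ±\frac{5}{13}. Taking a = \frac{5}{13}: M21 - M12 = \frac{240}{169}, M13 - M31 = 0, M32 - M23 = 0, giving b12 = -\frac{12}{13}, b13 = 0, b23 = 0, i.e. R = \frac{5}{13} - \frac{12}{13} e_{1} e_{2}.
Its e_{1} e_{2} coefficient is negative, so report the other preimage -R.
Answer: -\frac{5}{13} + \frac{12}{13} e_{1} e_{2}. Recall the cover is two-to-one: with M of trace -\frac{69}{169}, both preimages act alike, and the stated e_{1} e_{2} sign chooses the sheet.


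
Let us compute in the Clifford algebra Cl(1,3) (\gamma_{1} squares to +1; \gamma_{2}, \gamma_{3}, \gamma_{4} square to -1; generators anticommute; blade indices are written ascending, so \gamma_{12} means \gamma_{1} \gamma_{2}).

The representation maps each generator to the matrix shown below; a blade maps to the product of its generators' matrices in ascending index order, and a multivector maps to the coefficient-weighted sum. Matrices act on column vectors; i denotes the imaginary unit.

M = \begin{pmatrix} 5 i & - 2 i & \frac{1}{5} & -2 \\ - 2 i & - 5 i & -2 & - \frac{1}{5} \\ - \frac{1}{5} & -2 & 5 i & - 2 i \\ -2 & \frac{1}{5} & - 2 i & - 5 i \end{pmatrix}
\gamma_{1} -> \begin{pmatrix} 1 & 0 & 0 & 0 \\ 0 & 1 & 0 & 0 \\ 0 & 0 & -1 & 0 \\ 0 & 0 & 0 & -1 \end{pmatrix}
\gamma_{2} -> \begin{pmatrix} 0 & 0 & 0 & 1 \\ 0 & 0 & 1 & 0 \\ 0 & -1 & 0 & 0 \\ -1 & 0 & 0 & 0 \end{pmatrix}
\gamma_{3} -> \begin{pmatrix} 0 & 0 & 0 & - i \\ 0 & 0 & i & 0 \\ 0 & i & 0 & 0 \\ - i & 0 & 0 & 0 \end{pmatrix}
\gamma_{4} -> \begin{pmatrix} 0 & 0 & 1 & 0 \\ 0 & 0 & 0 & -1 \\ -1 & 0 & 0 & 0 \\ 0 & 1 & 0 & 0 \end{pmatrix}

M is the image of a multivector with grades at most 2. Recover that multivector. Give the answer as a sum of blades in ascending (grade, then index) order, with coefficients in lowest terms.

Method: the blade images are trace-orthogonal — tr(rho(e_A) rho(e_B)^-1) = 4 if A = B and 0 otherwise — and rho(e_A)^-1 = (e_A)^2 * rho(e_A) with (e_A)^2 = +1 or -1, so the coefficient of e_A in the preimage is (e_A)^2 * tr(M rho(e_A))/4.
Nonzero projections over blades of grade <= 2: \gamma_{4}: (\gamma_{4})^2 = -1, tr(M rho(\gamma_{4})) = - \frac{4}{5}, coefficient \frac{1}{5}; \gamma_{12}: (\gamma_{12})^2 = +1, tr(M rho(\gamma_{12})) = -8, coefficient -2; \gamma_{23}: (\gamma_{23})^2 = -1, tr(M rho(\gamma_{23})) = 20, coefficient -5; \gamma_{34}: (\gamma_{34})^2 = -1, tr(M rho(\gamma_{34})) = -8, coefficient 2. Every other blade of grade <= 2 projects to 0.
Answer: \frac{1}{5} \gamma_{4} - 2 \gamma_{12} - 5 \gamma_{23} + 2 \gamma_{34}


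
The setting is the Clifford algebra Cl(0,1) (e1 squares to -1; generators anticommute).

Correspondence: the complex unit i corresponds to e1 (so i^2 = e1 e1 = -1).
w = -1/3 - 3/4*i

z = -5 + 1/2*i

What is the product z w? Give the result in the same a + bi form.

In blades: z = -5 + 1/2*e1, w = -1/3 - 3/4*e1.
Distribute z over w term by term (generator squares from the signature, products reordered to ascending indices): (-5)*w = 5/3 + 15/4*e1; (1/2*e1)*w = 3/8 - 1/6*e1.
Sum: 49/24 + 43/12*e1; translating back through the correspondence:
Answer: 49/24 + 43/12*i


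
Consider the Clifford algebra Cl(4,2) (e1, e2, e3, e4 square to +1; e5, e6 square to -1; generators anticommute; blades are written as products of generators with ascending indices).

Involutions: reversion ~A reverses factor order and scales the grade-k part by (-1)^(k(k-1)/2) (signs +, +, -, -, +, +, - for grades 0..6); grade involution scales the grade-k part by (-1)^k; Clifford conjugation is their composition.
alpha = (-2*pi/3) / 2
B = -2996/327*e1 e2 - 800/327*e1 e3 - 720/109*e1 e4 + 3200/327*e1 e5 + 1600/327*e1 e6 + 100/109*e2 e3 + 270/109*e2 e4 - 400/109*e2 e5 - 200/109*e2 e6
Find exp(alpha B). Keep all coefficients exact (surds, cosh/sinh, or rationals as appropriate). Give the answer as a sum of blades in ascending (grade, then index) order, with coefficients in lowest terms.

B^2 term by term: the squares give (-2996/327)^2*(e1 e2)^2 + (-800/327)^2*(e1 e3)^2 + (-720/109)^2*(e1 e4)^2 + (3200/327)^2*(e1 e5)^2 + (1600/327)^2*(e1 e6)^2 + (100/109)^2*(e2 e3)^2 + (270/109)^2*(e2 e4)^2 + (-400/109)^2*(e2 e5)^2 + (-200/109)^2*(e2 e6)^2 = 8976016/106929*(-1) + 640000/106929*(-1) + 518400/11881*(-1) + 10240000/106929*(+1) + 2560000/106929*(+1) + 10000/11881*(-1) + 72900/11881*(-1) + 160000/11881*(+1) + 40000/11881*(+1) = -4 (each basis 2-blade squares to minus the product of its generators' squares); cross terms between blades sharing an index anticommute and cancel; the commuting (index-disjoint) pairs give grade-4 terms 2*c*c'*(blade product), which cancel blade by blade — e1 e2 e3 e4: 144000/11881 - 144000/11881 = 0; e1 e2 e3 e5: -640000/35643 + 640000/35643 = 0; e1 e2 e3 e6: -320000/35643 + 320000/35643 = 0; e1 e2 e4 e5: -576000/11881 + 576000/11881 = 0; e1 e2 e4 e6: -288000/11881 + 288000/11881 = 0; e1 e2 e5 e6: 1280000/35643 - 1280000/35643 = 0 — confirming B is simple. So B^2 = -4.
B^2 = -4 — B^2 < 0, so the exponential closes trigonometrically: l = 2, alpha*l = -2*pi/3, so exp(alpha B) = cos(-2*pi/3) + (sin(-2*pi/3)/2)*B = -1/2 + (-sqrt(3)/4)*B.
Answer: -1/2 + 749*sqrt(3)/327*e1 e2 + 200*sqrt(3)/327*e1 e3 + 180*sqrt(3)/109*e1 e4 - 800*sqrt(3)/327*e1 e5 - 400*sqrt(3)/327*e1 e6 - 25*sqrt(3)/109*e2 e3 - 135*sqrt(3)/218*e2 e4 + 100*sqrt(3)/109*e2 e5 + 50*sqrt(3)/109*e2 e6


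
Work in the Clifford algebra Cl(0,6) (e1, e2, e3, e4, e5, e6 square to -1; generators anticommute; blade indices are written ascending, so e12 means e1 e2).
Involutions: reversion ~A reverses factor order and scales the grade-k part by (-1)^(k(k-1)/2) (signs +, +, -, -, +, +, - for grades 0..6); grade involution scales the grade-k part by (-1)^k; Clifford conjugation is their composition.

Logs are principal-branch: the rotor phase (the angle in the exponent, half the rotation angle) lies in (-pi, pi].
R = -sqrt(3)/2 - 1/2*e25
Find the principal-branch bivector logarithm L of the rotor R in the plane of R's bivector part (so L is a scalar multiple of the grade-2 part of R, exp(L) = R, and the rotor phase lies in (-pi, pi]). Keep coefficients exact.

The scalar part of R is -sqrt(3)/2, which fixes the principal-branch rotor phase; the unit plane is then the bivector part divided by the sine of that phase, and L is that plane scaled by the phase.
Concretely: cos(phase) = -sqrt(3)/2 gives phase = ±5*pi/6, and since phase/sin(phase) is even the sign is immaterial: L = (phase/sin(phase)) * <R>_2 = (5*pi/3) * <R>_2.
Answer: -5*pi/6*e25


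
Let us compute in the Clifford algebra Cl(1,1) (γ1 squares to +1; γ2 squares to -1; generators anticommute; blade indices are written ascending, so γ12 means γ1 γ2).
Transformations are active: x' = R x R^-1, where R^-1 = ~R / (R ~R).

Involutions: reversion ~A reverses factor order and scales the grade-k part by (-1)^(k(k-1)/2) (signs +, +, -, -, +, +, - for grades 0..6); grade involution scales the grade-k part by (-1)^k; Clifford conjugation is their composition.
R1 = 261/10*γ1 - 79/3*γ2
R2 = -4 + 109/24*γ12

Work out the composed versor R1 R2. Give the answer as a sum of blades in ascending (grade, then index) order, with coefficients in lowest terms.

Distribute over the terms of R1 (each basis-blade product reordered to ascending indices, repeated generators contracted through their squares):
(261/10*γ1) R2 = -522/5*γ1 + 9483/80*γ2
(-79/3*γ2) R2 = -8611/72*γ1 + 316/3*γ2
Summing the partial products and collecting blades:
Answer: -80639/360*γ1 + 53729/240*γ2


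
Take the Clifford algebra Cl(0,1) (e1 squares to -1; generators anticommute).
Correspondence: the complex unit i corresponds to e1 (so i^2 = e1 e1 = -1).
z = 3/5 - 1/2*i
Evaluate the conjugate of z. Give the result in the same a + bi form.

In blades: z = 3/5 - 1/2*e1.
Conjugation here is Clifford conjugation: the scalar is fixed and the grade-1 and grade-2 blades all flip sign, giving 3/5 + 1/2*e1; translating back:
Answer: 3/5 + 1/2*i


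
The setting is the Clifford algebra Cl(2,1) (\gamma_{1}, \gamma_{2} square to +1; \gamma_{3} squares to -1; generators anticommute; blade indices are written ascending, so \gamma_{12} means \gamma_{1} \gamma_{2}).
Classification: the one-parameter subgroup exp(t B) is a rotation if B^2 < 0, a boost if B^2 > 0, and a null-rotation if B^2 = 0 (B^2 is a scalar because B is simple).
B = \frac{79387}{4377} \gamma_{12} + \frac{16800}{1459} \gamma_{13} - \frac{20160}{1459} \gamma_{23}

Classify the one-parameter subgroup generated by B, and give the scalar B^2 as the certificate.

B^2 term by term: the squares give (\frac{79387}{4377})^2*(\gamma_{12})^2 + (\frac{16800}{1459})^2*(\gamma_{13})^2 + (-\frac{20160}{1459})^2*(\gamma_{23})^2 = \frac{6302295769}{19158129}*(-1) + \frac{282240000}{2128681}*(+1) + \frac{406425600}{2128681}*(+1) = -\frac{49}{9} (each basis 2-blade squares to minus the product of its generators' squares); cross terms between blades sharing an index anticommute and cancel. So B^2 = -\frac{49}{9}.
Answer: rotation, certificate B^2 = -\frac{49}{9}. The class reads off the invariant scalar -\frac{49}{9} directly.


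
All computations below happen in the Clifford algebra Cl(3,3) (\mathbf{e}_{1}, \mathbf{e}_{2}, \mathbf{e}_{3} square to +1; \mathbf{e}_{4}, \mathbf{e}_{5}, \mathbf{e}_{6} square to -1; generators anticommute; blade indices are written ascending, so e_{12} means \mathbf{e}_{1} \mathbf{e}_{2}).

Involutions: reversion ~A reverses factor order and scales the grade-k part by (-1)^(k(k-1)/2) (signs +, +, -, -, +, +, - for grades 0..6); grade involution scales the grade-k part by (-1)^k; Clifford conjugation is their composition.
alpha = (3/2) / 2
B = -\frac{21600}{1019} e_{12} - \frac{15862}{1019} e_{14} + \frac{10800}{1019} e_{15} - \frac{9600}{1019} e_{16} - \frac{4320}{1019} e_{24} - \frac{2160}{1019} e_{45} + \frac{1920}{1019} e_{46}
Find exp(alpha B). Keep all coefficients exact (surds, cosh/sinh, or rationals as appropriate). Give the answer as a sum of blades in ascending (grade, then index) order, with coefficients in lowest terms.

B^2 term by term: the squares give (-\frac{21600}{1019})^2*(e_{12})^2 + (-\frac{15862}{1019})^2*(e_{14})^2 + (\frac{10800}{1019})^2*(e_{15})^2 + (-\frac{9600}{1019})^2*(e_{16})^2 + (-\frac{4320}{1019})^2*(e_{24})^2 + (-\frac{2160}{1019})^2*(e_{45})^2 + (\frac{1920}{1019})^2*(e_{46})^2 = \frac{466560000}{1038361}*(-1) + \frac{251603044}{1038361}*(+1) + \frac{116640000}{1038361}*(+1) + \frac{92160000}{1038361}*(+1) + \frac{18662400}{1038361}*(+1) + \frac{4665600}{1038361}*(-1) + \frac{3686400}{1038361}*(-1) = 4 (each basis 2-blade squares to minus the product of its generators' squares); cross terms between blades sharing an index anticommute and cancel; the commuting (index-disjoint) pairs give grade-4 terms 2*c*c'*(blade product), which cancel blade by blade — e_{1245}: \frac{93312000}{1038361} - \frac{93312000}{1038361} = 0; e_{1246}: -\frac{82944000}{1038361} + \frac{82944000}{1038361} = 0; e_{1456}: -\frac{41472000}{1038361} + \frac{41472000}{1038361} = 0 — confirming B is simple. So B^2 = 4.
B^2 = 4 — since the square is positive, the closed form is hyperbolic: l = 2, alpha*l = \frac{3}{2}, so exp(alpha B) = cosh(\frac{3}{2}) + (sinh(\frac{3}{2})/2)*B = \cosh{\left(\frac{3}{2} \right)} + (\frac{\sinh{\left(\frac{3}{2} \right)}}{2})*B.
Answer: \cosh{\left(\frac{3}{2} \right)} - \frac{10800 \sinh{\left(\frac{3}{2} \right)}}{1019} e_{12} - \frac{7931 \sinh{\left(\frac{3}{2} \right)}}{1019} e_{14} + \frac{5400 \sinh{\left(\frac{3}{2} \right)}}{1019} e_{15} - \frac{4800 \sinh{\left(\frac{3}{2} \right)}}{1019} e_{16} - \frac{2160 \sinh{\left(\frac{3}{2} \right)}}{1019} e_{24} - \frac{1080 \sinh{\left(\frac{3}{2} \right)}}{1019} e_{45} + \frac{960 \sinh{\left(\frac{3}{2} \right)}}{1019} e_{46}
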